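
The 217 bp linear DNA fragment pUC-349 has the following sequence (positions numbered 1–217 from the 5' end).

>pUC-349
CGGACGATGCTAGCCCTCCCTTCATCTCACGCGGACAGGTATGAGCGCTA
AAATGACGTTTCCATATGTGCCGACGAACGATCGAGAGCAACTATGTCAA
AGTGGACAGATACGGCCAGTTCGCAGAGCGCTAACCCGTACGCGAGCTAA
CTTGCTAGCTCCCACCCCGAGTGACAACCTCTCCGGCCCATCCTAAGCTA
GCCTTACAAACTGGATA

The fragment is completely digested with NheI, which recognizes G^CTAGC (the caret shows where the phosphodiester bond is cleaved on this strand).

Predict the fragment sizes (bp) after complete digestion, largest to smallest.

145, 43, 20, 9 bp

NheI sites (GCTAGC) start at positions 9, 154, 197.
NheI cuts after the first base of each site, so after positions 9, 154, 197.
Linear molecule, 3 cuts → 4 fragments:
  1–9 → 9 bp
  10–154 → 145 bp
  155–197 → 43 bp
  198–217 → 20 bp
Sorted largest to smallest: 145, 43, 20, 9 bp.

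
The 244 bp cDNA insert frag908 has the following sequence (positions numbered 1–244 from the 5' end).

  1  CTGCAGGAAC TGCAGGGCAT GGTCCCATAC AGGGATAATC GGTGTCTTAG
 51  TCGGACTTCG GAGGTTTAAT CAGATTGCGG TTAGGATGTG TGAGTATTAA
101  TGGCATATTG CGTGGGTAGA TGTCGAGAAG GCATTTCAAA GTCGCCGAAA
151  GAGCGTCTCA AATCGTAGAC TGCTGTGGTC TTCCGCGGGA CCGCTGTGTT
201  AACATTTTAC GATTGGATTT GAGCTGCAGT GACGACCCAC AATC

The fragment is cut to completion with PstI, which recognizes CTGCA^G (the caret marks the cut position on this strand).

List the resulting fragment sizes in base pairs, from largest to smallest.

214, 16, 9, 5 bp

PstI sites (CTGCAG) start at positions 1, 10, 224.
PstI cuts after base 5 of each site (before the last base), so after positions 5, 14, 228.
Linear molecule, 3 cuts → 4 fragments:
  1–5 → 5 bp
  6–14 → 9 bp
  15–228 → 214 bp
  229–244 → 16 bp
Sorted largest to smallest: 214, 16, 9, 5 bp.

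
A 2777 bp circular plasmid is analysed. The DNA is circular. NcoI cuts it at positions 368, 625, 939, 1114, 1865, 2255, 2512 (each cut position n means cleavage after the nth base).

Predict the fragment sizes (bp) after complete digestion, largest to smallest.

751, 633, 390, 314, 257, 257, 175 bp

Circular molecule, 7 cuts → 7 fragments:
  625 − 368 = 257 bp
  939 − 625 = 314 bp
  1114 − 939 = 175 bp
  1865 − 1114 = 751 bp
  2255 − 1865 = 390 bp
  2512 − 2255 = 257 bp
  wrap: 2777 − 2512 + 368 = 633 bp
Sorted largest to smallest: 751, 633, 390, 314, 257, 257, 175 bp.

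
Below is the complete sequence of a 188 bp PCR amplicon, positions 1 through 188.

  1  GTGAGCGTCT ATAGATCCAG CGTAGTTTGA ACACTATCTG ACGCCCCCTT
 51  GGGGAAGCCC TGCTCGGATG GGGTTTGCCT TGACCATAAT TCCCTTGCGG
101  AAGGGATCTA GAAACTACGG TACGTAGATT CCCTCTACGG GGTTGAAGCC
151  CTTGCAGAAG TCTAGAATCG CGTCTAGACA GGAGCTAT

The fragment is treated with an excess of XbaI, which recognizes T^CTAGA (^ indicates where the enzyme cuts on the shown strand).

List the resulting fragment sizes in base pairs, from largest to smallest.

XbaI sites (TCTAGA) start at positions 107, 161, 173.
XbaI cuts after the first base of each site, so after positions 107, 161, 173.
Linear molecule, 3 cuts → 4 fragments:
  1–107 → 107 bp
  108–161 → 54 bp
  162–173 → 12 bp
  174–188 → 15 bp
Sorted largest to smallest: 107, 54, 15, 12 bp.

107, 54, 15, 12 bp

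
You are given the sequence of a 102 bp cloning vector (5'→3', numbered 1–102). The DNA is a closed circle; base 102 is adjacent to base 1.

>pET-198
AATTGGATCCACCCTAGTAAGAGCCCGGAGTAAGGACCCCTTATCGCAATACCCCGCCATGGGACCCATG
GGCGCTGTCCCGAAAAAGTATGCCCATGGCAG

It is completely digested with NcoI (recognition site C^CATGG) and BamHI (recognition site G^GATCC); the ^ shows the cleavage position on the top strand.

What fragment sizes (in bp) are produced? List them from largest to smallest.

52, 28, 13, 9 bp

NcoI sites (CCATGG) start at positions 57, 66, 94.
NcoI cuts after the first base of each site, so after positions 57, 66, 94.
The BamHI site (GGATCC) starts at position 5.
BamHI cuts after the first base of each site, so after position 5.
Combined cut positions: 5, 57, 66, 94.
Circular molecule, 4 cuts → 4 fragments:
  6–57 → 52 bp
  58–66 → 9 bp
  67–94 → 28 bp
  95–102 then 1–5 → 8 + 5 = 13 bp
Sorted largest to smallest: 52, 28, 13, 9 bp.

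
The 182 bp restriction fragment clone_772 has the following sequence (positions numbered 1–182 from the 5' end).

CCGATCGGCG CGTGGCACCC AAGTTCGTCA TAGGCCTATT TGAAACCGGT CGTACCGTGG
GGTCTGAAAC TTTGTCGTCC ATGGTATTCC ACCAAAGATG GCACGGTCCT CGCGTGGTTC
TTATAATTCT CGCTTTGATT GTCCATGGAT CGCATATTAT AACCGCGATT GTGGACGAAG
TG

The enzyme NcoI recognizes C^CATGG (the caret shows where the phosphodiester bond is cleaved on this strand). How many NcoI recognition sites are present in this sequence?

CCATGG occurs starting at positions 79, 143.
NcoI cuts at 2 sites.

2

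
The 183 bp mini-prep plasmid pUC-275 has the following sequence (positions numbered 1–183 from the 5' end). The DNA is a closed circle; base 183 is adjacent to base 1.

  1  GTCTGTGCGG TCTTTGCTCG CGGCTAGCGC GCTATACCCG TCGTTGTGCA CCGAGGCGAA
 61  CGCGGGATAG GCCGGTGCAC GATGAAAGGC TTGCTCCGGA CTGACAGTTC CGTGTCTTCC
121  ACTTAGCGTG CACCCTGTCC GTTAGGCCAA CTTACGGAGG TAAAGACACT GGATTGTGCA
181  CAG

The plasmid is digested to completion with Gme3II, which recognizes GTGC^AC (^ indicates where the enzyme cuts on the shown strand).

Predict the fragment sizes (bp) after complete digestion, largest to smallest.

Gme3II sites (GTGCAC) start at positions 46, 75, 128, 176.
Gme3II cuts after base 4 of each site, so after positions 49, 78, 131, 179.
Circular molecule, 4 cuts → 4 fragments:
  50–78 → 29 bp
  79–131 → 53 bp
  132–179 → 48 bp
  180–183 then 1–49 → 4 + 49 = 53 bp
Sorted largest to smallest: 53, 53, 48, 29 bp.

53, 53, 48, 29 bp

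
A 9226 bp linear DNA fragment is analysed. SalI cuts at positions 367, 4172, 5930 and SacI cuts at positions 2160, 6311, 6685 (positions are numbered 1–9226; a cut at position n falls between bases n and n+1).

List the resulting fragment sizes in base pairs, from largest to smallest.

2541, 2012, 1793, 1758, 381, 374, 367 bp

Combined cut positions (sorted): 367, 2160, 4172, 5930, 6311, 6685.
Linear molecule, 6 cuts → 7 fragments:
  367 − 0 = 367 bp
  2160 − 367 = 1793 bp
  4172 − 2160 = 2012 bp
  5930 − 4172 = 1758 bp
  6311 − 5930 = 381 bp
  6685 − 6311 = 374 bp
  9226 − 6685 = 2541 bp
Sorted largest to smallest: 2541, 2012, 1793, 1758, 381, 374, 367 bp.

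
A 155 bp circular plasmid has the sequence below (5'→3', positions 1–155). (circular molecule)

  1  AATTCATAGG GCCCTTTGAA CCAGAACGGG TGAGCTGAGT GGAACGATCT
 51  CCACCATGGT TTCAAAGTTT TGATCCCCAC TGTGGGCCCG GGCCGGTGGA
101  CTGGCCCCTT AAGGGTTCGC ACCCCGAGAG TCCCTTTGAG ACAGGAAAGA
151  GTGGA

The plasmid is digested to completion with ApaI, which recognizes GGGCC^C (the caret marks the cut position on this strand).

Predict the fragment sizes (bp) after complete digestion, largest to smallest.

80, 75 bp

ApaI sites (GGGCCC) start at positions 9, 84.
ApaI cuts after base 5 of each site (before the last base), so after positions 13, 88.
Circular molecule, 2 cuts → 2 fragments:
  14–88 → 75 bp
  89–155 then 1–13 → 67 + 13 = 80 bp
Sorted largest to smallest: 80, 75 bp.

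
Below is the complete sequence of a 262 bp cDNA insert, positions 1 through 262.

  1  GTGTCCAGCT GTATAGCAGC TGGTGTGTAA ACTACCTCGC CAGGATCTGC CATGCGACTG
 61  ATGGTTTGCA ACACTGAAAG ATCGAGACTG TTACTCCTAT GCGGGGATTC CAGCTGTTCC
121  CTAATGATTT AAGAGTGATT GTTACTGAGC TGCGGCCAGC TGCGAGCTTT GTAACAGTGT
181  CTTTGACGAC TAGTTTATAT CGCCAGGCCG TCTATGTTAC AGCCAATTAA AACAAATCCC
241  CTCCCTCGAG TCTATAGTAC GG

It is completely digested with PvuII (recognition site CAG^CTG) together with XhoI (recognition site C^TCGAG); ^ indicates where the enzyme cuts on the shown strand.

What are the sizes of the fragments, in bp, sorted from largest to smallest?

94, 86, 46, 17, 11, 8 bp

PvuII sites (CAGCTG) start at positions 6, 17, 111, 157.
PvuII cuts after base 3 of each site, so after positions 8, 19, 113, 159.
The XhoI site (CTCGAG) starts at position 245.
XhoI cuts after the first base of each site, so after position 245.
Combined cut positions: 8, 19, 113, 159, 245.
Linear molecule, 5 cuts → 6 fragments:
  1–8 → 8 bp
  9–19 → 11 bp
  20–113 → 94 bp
  114–159 → 46 bp
  160–245 → 86 bp
  246–262 → 17 bp
Sorted largest to smallest: 94, 86, 46, 17, 11, 8 bp.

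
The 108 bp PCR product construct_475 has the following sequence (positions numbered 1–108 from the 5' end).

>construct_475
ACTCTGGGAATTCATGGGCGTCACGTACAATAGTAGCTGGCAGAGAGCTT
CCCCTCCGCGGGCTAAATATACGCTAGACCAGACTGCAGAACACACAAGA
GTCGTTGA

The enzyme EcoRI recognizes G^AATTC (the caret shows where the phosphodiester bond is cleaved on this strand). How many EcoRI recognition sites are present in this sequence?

GAATTC occurs starting at position 8.
EcoRI cuts at 1 site.

1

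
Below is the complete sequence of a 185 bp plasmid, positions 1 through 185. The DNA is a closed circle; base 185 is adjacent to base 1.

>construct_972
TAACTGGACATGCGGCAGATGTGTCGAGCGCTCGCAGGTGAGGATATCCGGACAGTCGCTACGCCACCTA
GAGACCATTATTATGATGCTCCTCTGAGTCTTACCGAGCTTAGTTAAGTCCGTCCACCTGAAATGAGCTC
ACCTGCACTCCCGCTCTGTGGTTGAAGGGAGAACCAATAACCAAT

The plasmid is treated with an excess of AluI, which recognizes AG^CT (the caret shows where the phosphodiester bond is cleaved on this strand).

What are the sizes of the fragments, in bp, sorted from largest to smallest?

AluI sites (AGCT) start at positions 107, 136.
AluI cuts after base 2 of each site, so after positions 108, 137.
Circular molecule, 2 cuts → 2 fragments:
  109–137 → 29 bp
  138–185 then 1–108 → 48 + 108 = 156 bp
Sorted largest to smallest: 156, 29 bp.

156, 29 bp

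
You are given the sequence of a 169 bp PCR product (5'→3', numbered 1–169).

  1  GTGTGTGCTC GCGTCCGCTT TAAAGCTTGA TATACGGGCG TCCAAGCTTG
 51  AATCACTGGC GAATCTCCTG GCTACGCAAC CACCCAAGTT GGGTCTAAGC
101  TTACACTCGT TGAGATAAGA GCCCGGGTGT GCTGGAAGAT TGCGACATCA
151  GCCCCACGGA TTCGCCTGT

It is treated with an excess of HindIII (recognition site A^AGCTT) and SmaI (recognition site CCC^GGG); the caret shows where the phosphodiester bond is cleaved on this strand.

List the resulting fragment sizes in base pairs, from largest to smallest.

HindIII sites (AAGCTT) start at positions 23, 44, 97.
HindIII cuts after the first base of each site, so after positions 23, 44, 97.
The SmaI site (CCCGGG) starts at position 122.
SmaI cuts after base 3 of each site, so after position 124.
Combined cut positions: 23, 44, 97, 124.
Linear molecule, 4 cuts → 5 fragments:
  1–23 → 23 bp
  24–44 → 21 bp
  45–97 → 53 bp
  98–124 → 27 bp
  125–169 → 45 bp
Sorted largest to smallest: 53, 45, 27, 23, 21 bp.

53, 45, 27, 23, 21 bp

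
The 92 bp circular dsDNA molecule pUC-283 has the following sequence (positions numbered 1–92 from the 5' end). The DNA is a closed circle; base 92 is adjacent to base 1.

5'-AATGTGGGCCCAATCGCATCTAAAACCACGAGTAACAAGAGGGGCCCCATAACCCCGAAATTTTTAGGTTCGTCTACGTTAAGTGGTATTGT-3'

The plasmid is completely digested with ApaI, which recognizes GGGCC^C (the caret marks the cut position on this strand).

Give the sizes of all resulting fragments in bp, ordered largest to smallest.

56, 36 bp

ApaI sites (GGGCCC) start at positions 6, 42.
ApaI cuts after base 5 of each site (before the last base), so after positions 10, 46.
Circular molecule, 2 cuts → 2 fragments:
  11–46 → 36 bp
  47–92 then 1–10 → 46 + 10 = 56 bp
Sorted largest to smallest: 56, 36 bp.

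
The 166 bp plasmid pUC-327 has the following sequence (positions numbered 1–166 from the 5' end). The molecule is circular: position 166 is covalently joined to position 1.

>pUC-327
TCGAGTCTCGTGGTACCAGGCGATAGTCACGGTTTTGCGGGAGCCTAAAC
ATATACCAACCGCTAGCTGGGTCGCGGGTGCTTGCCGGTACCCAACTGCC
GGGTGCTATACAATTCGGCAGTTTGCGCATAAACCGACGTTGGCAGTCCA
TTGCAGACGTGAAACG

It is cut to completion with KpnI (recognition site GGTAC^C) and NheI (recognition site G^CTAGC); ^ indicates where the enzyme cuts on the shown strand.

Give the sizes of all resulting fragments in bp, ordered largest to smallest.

91, 46, 29 bp

KpnI sites (GGTACC) start at positions 12, 87.
KpnI cuts after base 5 of each site (before the last base), so after positions 16, 91.
The NheI site (GCTAGC) starts at position 62.
NheI cuts after the first base of each site, so after position 62.
Combined cut positions: 16, 62, 91.
Circular molecule, 3 cuts → 3 fragments:
  17–62 → 46 bp
  63–91 → 29 bp
  92–166 then 1–16 → 75 + 16 = 91 bp
Sorted largest to smallest: 91, 46, 29 bp.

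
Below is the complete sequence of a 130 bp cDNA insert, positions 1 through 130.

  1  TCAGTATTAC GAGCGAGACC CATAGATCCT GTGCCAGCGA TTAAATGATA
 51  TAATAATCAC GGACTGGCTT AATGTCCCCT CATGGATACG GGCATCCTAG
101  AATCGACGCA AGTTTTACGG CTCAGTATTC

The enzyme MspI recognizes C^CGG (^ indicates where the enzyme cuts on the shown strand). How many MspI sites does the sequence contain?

0

No occurrence of CCGG is present in the sequence.
MspI does not cut: 0 sites.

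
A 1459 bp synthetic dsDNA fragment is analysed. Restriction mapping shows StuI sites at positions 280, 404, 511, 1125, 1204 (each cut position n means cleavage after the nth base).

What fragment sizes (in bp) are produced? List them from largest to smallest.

614, 280, 255, 124, 107, 79 bp

Linear molecule, 5 cuts → 6 fragments:
  280 − 0 = 280 bp
  404 − 280 = 124 bp
  511 − 404 = 107 bp
  1125 − 511 = 614 bp
  1204 − 1125 = 79 bp
  1459 − 1204 = 255 bp
Sorted largest to smallest: 614, 280, 255, 124, 107, 79 bp.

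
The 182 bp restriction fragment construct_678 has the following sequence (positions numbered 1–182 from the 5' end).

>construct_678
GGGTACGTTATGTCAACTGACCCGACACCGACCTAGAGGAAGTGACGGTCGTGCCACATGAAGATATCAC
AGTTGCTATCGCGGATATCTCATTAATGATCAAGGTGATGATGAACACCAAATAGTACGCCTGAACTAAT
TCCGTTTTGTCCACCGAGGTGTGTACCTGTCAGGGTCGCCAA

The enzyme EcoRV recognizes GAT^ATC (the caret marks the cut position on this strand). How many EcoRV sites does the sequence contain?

GATATC occurs starting at positions 63, 84.
EcoRV cuts at 2 sites.

2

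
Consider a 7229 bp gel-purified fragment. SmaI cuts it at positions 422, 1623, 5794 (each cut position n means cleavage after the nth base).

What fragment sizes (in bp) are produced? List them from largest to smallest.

Linear molecule, 3 cuts → 4 fragments:
  422 − 0 = 422 bp
  1623 − 422 = 1201 bp
  5794 − 1623 = 4171 bp
  7229 − 5794 = 1435 bp
Sorted largest to smallest: 4171, 1435, 1201, 422 bp.

4171, 1435, 1201, 422 bp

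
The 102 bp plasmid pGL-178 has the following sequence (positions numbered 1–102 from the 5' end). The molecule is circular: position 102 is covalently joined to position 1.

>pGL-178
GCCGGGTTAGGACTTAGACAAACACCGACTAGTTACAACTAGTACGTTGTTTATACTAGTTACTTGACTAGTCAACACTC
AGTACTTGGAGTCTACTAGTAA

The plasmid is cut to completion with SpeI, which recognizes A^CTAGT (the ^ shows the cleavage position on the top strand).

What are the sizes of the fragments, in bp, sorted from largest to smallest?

SpeI sites (ACTAGT) start at positions 28, 38, 55, 67, 95.
SpeI cuts after the first base of each site, so after positions 28, 38, 55, 67, 95.
Circular molecule, 5 cuts → 5 fragments:
  29–38 → 10 bp
  39–55 → 17 bp
  56–67 → 12 bp
  68–95 → 28 bp
  96–102 then 1–28 → 7 + 28 = 35 bp
Sorted largest to smallest: 35, 28, 17, 12, 10 bp.

35, 28, 17, 12, 10 bp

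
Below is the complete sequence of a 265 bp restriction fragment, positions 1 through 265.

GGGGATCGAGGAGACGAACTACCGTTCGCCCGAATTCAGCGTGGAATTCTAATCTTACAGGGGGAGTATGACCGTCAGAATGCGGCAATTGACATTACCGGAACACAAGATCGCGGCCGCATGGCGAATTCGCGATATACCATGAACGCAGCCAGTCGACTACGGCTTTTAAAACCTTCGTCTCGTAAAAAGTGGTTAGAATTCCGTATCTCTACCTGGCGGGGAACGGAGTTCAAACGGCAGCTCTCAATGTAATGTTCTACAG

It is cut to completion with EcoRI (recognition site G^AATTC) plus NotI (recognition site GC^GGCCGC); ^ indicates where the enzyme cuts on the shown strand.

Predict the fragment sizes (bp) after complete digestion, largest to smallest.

73, 70, 66, 32, 12, 12 bp

EcoRI sites (GAATTC) start at positions 32, 44, 126, 199.
EcoRI cuts after the first base of each site, so after positions 32, 44, 126, 199.
The NotI site (GCGGCCGC) starts at position 113.
NotI cuts after base 2 of each site, so after position 114.
Combined cut positions: 32, 44, 114, 126, 199.
Linear molecule, 5 cuts → 6 fragments:
  1–32 → 32 bp
  33–44 → 12 bp
  45–114 → 70 bp
  115–126 → 12 bp
  127–199 → 73 bp
  200–265 → 66 bp
Sorted largest to smallest: 73, 70, 66, 32, 12, 12 bp.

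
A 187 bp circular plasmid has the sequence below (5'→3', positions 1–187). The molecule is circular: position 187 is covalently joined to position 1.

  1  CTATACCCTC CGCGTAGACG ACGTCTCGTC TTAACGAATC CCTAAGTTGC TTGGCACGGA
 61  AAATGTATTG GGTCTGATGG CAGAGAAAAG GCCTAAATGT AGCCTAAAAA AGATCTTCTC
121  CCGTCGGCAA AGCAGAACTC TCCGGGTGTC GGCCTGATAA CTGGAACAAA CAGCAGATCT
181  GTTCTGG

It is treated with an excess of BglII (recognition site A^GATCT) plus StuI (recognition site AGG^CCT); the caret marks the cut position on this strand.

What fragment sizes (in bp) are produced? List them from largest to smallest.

BglII sites (AGATCT) start at positions 111, 175.
BglII cuts after the first base of each site, so after positions 111, 175.
The StuI site (AGGCCT) starts at position 89.
StuI cuts after base 3 of each site, so after position 91.
Combined cut positions: 91, 111, 175.
Circular molecule, 3 cuts → 3 fragments:
  92–111 → 20 bp
  112–175 → 64 bp
  176–187 then 1–91 → 12 + 91 = 103 bp
Sorted largest to smallest: 103, 64, 20 bp.

103, 64, 20 bp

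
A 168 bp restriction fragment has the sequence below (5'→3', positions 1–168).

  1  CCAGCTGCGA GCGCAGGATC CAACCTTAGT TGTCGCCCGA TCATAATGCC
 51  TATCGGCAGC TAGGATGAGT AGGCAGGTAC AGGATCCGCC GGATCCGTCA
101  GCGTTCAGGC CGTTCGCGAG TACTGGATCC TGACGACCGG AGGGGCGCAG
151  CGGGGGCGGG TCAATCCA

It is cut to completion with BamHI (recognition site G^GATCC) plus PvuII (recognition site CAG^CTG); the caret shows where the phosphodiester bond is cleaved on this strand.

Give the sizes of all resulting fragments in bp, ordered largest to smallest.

BamHI sites (GGATCC) start at positions 16, 82, 91, 125.
BamHI cuts after the first base of each site, so after positions 16, 82, 91, 125.
The PvuII site (CAGCTG) starts at position 2.
PvuII cuts after base 3 of each site, so after position 4.
Combined cut positions: 4, 16, 82, 91, 125.
Linear molecule, 5 cuts → 6 fragments:
  1–4 → 4 bp
  5–16 → 12 bp
  17–82 → 66 bp
  83–91 → 9 bp
  92–125 → 34 bp
  126–168 → 43 bp
Sorted largest to smallest: 66, 43, 34, 12, 9, 4 bp.

66, 43, 34, 12, 9, 4 bp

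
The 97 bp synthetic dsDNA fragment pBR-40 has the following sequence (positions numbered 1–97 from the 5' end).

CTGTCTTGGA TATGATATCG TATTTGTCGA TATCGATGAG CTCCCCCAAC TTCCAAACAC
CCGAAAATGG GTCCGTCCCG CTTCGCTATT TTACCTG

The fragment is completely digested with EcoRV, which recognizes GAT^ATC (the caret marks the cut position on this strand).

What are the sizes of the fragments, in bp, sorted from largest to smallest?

66, 16, 15 bp

EcoRV sites (GATATC) start at positions 14, 29.
EcoRV cuts after base 3 of each site, so after positions 16, 31.
Linear molecule, 2 cuts → 3 fragments:
  1–16 → 16 bp
  17–31 → 15 bp
  32–97 → 66 bp
Sorted largest to smallest: 66, 16, 15 bp.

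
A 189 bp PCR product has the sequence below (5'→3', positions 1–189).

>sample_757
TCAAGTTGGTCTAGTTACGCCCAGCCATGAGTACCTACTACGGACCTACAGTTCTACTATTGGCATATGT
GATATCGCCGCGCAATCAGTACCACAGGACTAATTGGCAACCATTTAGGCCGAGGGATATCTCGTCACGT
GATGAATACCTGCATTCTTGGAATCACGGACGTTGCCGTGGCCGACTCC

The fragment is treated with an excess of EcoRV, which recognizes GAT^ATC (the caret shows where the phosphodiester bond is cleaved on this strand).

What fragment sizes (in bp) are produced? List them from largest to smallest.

EcoRV sites (GATATC) start at positions 71, 126.
EcoRV cuts after base 3 of each site, so after positions 73, 128.
Linear molecule, 2 cuts → 3 fragments:
  1–73 → 73 bp
  74–128 → 55 bp
  129–189 → 61 bp
Sorted largest to smallest: 73, 61, 55 bp.

73, 61, 55 bp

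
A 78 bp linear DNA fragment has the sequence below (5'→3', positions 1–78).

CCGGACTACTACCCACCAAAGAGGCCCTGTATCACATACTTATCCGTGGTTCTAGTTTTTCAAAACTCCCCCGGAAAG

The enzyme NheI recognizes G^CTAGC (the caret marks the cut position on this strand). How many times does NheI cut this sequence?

No occurrence of GCTAGC is present in the sequence.
NheI does not cut: 0 sites.

0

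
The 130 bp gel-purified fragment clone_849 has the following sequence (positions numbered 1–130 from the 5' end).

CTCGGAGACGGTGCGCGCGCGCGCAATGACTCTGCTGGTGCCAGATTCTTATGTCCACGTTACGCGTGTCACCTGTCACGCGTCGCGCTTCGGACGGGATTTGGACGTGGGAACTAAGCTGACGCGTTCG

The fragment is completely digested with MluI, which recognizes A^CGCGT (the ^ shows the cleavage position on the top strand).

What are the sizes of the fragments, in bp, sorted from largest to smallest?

62, 44, 16, 8 bp

MluI sites (ACGCGT) start at positions 62, 78, 122.
MluI cuts after the first base of each site, so after positions 62, 78, 122.
Linear molecule, 3 cuts → 4 fragments:
  1–62 → 62 bp
  63–78 → 16 bp
  79–122 → 44 bp
  123–130 → 8 bp
Sorted largest to smallest: 62, 44, 16, 8 bp.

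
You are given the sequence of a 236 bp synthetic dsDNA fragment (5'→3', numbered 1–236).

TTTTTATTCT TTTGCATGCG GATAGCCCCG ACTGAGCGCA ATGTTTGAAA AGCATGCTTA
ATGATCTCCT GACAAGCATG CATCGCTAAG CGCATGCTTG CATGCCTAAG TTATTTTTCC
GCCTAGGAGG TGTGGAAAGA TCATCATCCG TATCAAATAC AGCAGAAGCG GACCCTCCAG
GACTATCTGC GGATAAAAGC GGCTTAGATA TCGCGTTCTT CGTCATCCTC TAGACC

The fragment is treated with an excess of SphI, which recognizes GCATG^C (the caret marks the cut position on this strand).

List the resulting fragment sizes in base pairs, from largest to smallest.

132, 38, 24, 18, 16, 8 bp

SphI sites (GCATGC) start at positions 14, 52, 76, 92, 100.
SphI cuts after base 5 of each site (before the last base), so after positions 18, 56, 80, 96, 104.
Linear molecule, 5 cuts → 6 fragments:
  1–18 → 18 bp
  19–56 → 38 bp
  57–80 → 24 bp
  81–96 → 16 bp
  97–104 → 8 bp
  105–236 → 132 bp
Sorted largest to smallest: 132, 38, 24, 18, 16, 8 bp.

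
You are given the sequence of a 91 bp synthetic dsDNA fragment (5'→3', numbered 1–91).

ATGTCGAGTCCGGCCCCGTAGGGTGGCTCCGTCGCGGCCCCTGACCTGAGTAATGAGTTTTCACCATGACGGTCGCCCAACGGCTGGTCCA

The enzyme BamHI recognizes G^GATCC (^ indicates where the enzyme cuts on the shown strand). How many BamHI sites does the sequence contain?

0

No occurrence of GGATCC is present in the sequence.
BamHI does not cut: 0 sites.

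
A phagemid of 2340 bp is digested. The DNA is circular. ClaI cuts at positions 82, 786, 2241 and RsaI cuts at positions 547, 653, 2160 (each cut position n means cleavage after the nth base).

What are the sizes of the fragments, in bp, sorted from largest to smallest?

Combined cut positions (sorted): 82, 547, 653, 786, 2160, 2241.
Circular molecule, 6 cuts → 6 fragments:
  547 − 82 = 465 bp
  653 − 547 = 106 bp
  786 − 653 = 133 bp
  2160 − 786 = 1374 bp
  2241 − 2160 = 81 bp
  wrap: 2340 − 2241 + 82 = 181 bp
Sorted largest to smallest: 1374, 465, 181, 133, 106, 81 bp.

1374, 465, 181, 133, 106, 81 bp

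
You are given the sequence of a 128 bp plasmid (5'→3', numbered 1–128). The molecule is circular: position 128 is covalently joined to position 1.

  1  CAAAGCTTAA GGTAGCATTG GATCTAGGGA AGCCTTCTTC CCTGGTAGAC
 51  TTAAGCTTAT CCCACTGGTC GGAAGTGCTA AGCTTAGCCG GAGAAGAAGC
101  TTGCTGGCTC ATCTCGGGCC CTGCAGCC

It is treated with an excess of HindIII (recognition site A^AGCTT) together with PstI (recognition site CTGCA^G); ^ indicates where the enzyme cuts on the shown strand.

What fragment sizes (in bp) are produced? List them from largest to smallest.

HindIII sites (AAGCTT) start at positions 3, 53, 80, 97.
HindIII cuts after the first base of each site, so after positions 3, 53, 80, 97.
The PstI site (CTGCAG) starts at position 121.
PstI cuts after base 5 of each site (before the last base), so after position 125.
Combined cut positions: 3, 53, 80, 97, 125.
Circular molecule, 5 cuts → 5 fragments:
  4–53 → 50 bp
  54–80 → 27 bp
  81–97 → 17 bp
  98–125 → 28 bp
  126–128 then 1–3 → 3 + 3 = 6 bp
Sorted largest to smallest: 50, 28, 27, 17, 6 bp.

50, 28, 27, 17, 6 bp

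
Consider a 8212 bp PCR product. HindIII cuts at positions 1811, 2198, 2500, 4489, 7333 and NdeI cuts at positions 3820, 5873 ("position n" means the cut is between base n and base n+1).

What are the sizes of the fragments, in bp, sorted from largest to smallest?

1811, 1460, 1384, 1320, 879, 669, 387, 302 bp

Combined cut positions (sorted): 1811, 2198, 2500, 3820, 4489, 5873, 7333.
Linear molecule, 7 cuts → 8 fragments:
  1811 − 0 = 1811 bp
  2198 − 1811 = 387 bp
  2500 − 2198 = 302 bp
  3820 − 2500 = 1320 bp
  4489 − 3820 = 669 bp
  5873 − 4489 = 1384 bp
  7333 − 5873 = 1460 bp
  8212 − 7333 = 879 bp
Sorted largest to smallest: 1811, 1460, 1384, 1320, 879, 669, 387, 302 bp.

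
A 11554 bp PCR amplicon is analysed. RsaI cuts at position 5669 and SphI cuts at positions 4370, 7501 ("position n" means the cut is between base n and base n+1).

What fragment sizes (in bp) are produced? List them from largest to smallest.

Combined cut positions (sorted): 4370, 5669, 7501.
Linear molecule, 3 cuts → 4 fragments:
  4370 − 0 = 4370 bp
  5669 − 4370 = 1299 bp
  7501 − 5669 = 1832 bp
  11554 − 7501 = 4053 bp
Sorted largest to smallest: 4370, 4053, 1832, 1299 bp.

4370, 4053, 1832, 1299 bp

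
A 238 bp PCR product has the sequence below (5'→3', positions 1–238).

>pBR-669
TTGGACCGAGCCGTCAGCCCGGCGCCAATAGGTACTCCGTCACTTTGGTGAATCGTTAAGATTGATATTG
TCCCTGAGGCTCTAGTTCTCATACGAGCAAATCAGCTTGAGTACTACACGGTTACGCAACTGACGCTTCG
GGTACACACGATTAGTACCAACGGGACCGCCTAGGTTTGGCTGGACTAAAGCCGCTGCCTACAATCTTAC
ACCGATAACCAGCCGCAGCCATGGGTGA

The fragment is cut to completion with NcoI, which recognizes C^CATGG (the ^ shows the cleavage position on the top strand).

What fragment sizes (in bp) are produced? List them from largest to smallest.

229, 9 bp

The NcoI site (CCATGG) starts at position 229.
NcoI cuts after the first base of each site, so after position 229.
Linear molecule, 1 cut → 2 fragments:
  1–229 → 229 bp
  230–238 → 9 bp
Sorted largest to smallest: 229, 9 bp.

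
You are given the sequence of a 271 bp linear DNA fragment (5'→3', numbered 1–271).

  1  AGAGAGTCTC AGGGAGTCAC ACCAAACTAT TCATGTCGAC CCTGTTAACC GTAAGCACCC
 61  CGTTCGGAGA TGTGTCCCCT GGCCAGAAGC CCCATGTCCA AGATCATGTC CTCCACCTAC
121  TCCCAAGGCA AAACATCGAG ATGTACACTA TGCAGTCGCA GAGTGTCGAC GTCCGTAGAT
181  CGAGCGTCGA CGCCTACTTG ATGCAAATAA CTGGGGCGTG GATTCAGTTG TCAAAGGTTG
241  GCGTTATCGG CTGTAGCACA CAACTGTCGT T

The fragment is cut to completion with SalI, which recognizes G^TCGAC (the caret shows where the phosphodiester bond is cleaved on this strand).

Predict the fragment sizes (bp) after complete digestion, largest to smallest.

SalI sites (GTCGAC) start at positions 35, 165, 186.
SalI cuts after the first base of each site, so after positions 35, 165, 186.
Linear molecule, 3 cuts → 4 fragments:
  1–35 → 35 bp
  36–165 → 130 bp
  166–186 → 21 bp
  187–271 → 85 bp
Sorted largest to smallest: 130, 85, 35, 21 bp.

130, 85, 35, 21 bp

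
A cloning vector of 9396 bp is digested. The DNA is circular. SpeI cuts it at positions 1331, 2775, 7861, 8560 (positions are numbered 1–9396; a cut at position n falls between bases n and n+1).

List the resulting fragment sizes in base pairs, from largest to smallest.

5086, 2167, 1444, 699 bp

Circular molecule, 4 cuts → 4 fragments:
  2775 − 1331 = 1444 bp
  7861 − 2775 = 5086 bp
  8560 − 7861 = 699 bp
  wrap: 9396 − 8560 + 1331 = 2167 bp
Sorted largest to smallest: 5086, 2167, 1444, 699 bp.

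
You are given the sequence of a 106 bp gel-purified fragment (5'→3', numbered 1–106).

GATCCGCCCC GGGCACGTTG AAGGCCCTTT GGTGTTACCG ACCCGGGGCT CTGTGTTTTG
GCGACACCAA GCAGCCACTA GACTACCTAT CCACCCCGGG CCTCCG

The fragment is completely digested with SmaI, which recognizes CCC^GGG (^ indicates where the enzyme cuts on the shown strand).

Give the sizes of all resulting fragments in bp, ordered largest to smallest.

53, 34, 10, 9 bp

SmaI sites (CCCGGG) start at positions 8, 42, 95.
SmaI cuts after base 3 of each site, so after positions 10, 44, 97.
Linear molecule, 3 cuts → 4 fragments:
  1–10 → 10 bp
  11–44 → 34 bp
  45–97 → 53 bp
  98–106 → 9 bp
Sorted largest to smallest: 53, 34, 10, 9 bp.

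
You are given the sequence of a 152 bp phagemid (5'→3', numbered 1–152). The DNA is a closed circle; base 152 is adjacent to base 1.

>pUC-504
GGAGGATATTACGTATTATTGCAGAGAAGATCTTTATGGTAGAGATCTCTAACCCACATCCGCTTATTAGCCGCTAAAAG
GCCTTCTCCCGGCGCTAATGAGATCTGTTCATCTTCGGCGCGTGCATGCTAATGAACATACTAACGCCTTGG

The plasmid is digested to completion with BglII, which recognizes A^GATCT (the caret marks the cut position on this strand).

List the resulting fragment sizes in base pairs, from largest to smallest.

BglII sites (AGATCT) start at positions 28, 43, 101.
BglII cuts after the first base of each site, so after positions 28, 43, 101.
Circular molecule, 3 cuts → 3 fragments:
  29–43 → 15 bp
  44–101 → 58 bp
  102–152 then 1–28 → 51 + 28 = 79 bp
Sorted largest to smallest: 79, 58, 15 bp.

79, 58, 15 bp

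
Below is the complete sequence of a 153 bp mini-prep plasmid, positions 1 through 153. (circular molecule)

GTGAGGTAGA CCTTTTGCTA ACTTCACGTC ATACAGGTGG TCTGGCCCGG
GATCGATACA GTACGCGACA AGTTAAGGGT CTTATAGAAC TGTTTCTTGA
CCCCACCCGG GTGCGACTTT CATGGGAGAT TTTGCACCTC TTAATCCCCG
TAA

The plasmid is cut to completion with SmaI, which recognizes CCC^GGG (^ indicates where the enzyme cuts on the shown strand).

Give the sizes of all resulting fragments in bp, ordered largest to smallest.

93, 60 bp

SmaI sites (CCCGGG) start at positions 46, 106.
SmaI cuts after base 3 of each site, so after positions 48, 108.
Circular molecule, 2 cuts → 2 fragments:
  49–108 → 60 bp
  109–153 then 1–48 → 45 + 48 = 93 bp
Sorted largest to smallest: 93, 60 bp.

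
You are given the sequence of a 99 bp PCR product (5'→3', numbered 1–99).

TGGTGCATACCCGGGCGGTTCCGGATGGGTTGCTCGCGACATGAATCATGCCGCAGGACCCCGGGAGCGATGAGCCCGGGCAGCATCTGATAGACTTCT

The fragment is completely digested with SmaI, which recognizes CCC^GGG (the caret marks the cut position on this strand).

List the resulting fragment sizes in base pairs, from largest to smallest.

50, 22, 15, 12 bp

SmaI sites (CCCGGG) start at positions 10, 60, 75.
SmaI cuts after base 3 of each site, so after positions 12, 62, 77.
Linear molecule, 3 cuts → 4 fragments:
  1–12 → 12 bp
  13–62 → 50 bp
  63–77 → 15 bp
  78–99 → 22 bp
Sorted largest to smallest: 50, 22, 15, 12 bp.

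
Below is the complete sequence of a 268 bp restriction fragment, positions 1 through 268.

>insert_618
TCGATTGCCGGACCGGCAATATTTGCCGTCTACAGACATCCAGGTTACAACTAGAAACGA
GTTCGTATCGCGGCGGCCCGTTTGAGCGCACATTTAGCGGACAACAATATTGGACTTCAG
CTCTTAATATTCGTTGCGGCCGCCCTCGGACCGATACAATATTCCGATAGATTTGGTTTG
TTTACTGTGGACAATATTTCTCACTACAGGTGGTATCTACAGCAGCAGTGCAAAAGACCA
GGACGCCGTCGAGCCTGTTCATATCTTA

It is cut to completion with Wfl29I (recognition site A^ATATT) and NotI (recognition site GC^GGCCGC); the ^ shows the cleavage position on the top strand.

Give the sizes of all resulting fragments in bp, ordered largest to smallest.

88, 75, 35, 21, 20, 18, 11 bp

Wfl29I sites (AATATT) start at positions 18, 106, 126, 158, 193.
Wfl29I cuts after the first base of each site, so after positions 18, 106, 126, 158, 193.
The NotI site (GCGGCCGC) starts at position 136.
NotI cuts after base 2 of each site, so after position 137.
Combined cut positions: 18, 106, 126, 137, 158, 193.
Linear molecule, 6 cuts → 7 fragments:
  1–18 → 18 bp
  19–106 → 88 bp
  107–126 → 20 bp
  127–137 → 11 bp
  138–158 → 21 bp
  159–193 → 35 bp
  194–268 → 75 bp
Sorted largest to smallest: 88, 75, 35, 21, 20, 18, 11 bp.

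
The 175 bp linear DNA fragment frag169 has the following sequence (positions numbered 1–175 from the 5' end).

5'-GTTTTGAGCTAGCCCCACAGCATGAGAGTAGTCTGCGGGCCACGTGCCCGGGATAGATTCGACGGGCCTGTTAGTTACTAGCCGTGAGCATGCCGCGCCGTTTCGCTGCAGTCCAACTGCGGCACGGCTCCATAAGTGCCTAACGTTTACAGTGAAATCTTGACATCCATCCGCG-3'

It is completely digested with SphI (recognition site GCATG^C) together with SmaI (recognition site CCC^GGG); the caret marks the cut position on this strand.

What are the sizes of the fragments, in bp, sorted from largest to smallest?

83, 49, 43 bp

The SphI site (GCATGC) starts at position 88.
SphI cuts after base 5 of each site (before the last base), so after position 92.
The SmaI site (CCCGGG) starts at position 47.
SmaI cuts after base 3 of each site, so after position 49.
Combined cut positions: 49, 92.
Linear molecule, 2 cuts → 3 fragments:
  1–49 → 49 bp
  50–92 → 43 bp
  93–175 → 83 bp
Sorted largest to smallest: 83, 49, 43 bp.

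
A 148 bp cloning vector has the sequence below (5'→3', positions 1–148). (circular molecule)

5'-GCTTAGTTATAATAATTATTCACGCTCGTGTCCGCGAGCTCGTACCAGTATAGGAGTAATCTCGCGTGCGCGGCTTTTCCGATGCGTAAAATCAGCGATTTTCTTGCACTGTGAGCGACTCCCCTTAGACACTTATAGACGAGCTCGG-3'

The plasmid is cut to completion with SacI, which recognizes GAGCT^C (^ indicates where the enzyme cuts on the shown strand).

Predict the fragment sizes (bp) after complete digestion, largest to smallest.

105, 43 bp

SacI sites (GAGCTC) start at positions 36, 141.
SacI cuts after base 5 of each site (before the last base), so after positions 40, 145.
Circular molecule, 2 cuts → 2 fragments:
  41–145 → 105 bp
  146–148 then 1–40 → 3 + 40 = 43 bp
Sorted largest to smallest: 105, 43 bp.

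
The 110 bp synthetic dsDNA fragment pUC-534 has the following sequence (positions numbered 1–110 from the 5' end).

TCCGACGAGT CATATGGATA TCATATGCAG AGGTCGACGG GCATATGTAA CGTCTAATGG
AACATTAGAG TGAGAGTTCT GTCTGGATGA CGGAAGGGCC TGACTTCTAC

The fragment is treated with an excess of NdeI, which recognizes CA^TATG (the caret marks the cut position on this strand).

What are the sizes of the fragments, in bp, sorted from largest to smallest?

67, 20, 12, 11 bp

NdeI sites (CATATG) start at positions 11, 22, 42.
NdeI cuts after base 2 of each site, so after positions 12, 23, 43.
Linear molecule, 3 cuts → 4 fragments:
  1–12 → 12 bp
  13–23 → 11 bp
  24–43 → 20 bp
  44–110 → 67 bp
Sorted largest to smallest: 67, 20, 12, 11 bp.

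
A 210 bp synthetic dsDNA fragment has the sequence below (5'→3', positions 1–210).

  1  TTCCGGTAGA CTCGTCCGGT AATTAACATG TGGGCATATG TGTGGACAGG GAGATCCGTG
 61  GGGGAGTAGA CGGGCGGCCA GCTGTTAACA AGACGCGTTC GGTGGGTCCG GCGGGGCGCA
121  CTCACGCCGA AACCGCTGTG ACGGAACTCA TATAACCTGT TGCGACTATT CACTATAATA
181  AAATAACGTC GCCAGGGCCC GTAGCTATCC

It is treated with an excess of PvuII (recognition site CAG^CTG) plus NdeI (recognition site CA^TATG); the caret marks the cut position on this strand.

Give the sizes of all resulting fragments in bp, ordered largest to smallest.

129, 45, 36 bp

The PvuII site (CAGCTG) starts at position 79.
PvuII cuts after base 3 of each site, so after position 81.
The NdeI site (CATATG) starts at position 35.
NdeI cuts after base 2 of each site, so after position 36.
Combined cut positions: 36, 81.
Linear molecule, 2 cuts → 3 fragments:
  1–36 → 36 bp
  37–81 → 45 bp
  82–210 → 129 bp
Sorted largest to smallest: 129, 45, 36 bp.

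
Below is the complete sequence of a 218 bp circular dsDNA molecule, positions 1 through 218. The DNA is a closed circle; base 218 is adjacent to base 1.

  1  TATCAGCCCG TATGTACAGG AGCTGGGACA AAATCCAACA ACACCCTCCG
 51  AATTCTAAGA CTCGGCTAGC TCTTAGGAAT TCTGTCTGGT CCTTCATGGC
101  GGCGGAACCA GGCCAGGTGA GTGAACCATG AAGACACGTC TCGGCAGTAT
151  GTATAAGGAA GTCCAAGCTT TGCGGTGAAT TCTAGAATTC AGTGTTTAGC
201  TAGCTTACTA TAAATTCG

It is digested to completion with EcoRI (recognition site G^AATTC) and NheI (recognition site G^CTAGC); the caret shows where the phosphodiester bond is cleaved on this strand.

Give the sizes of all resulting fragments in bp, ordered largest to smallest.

100, 69, 15, 14, 12, 8 bp

EcoRI sites (GAATTC) start at positions 50, 77, 177, 185.
EcoRI cuts after the first base of each site, so after positions 50, 77, 177, 185.
NheI sites (GCTAGC) start at positions 65, 199.
NheI cuts after the first base of each site, so after positions 65, 199.
Combined cut positions: 50, 65, 77, 177, 185, 199.
Circular molecule, 6 cuts → 6 fragments:
  51–65 → 15 bp
  66–77 → 12 bp
  78–177 → 100 bp
  178–185 → 8 bp
  186–199 → 14 bp
  200–218 then 1–50 → 19 + 50 = 69 bp
Sorted largest to smallest: 100, 69, 15, 14, 12, 8 bp.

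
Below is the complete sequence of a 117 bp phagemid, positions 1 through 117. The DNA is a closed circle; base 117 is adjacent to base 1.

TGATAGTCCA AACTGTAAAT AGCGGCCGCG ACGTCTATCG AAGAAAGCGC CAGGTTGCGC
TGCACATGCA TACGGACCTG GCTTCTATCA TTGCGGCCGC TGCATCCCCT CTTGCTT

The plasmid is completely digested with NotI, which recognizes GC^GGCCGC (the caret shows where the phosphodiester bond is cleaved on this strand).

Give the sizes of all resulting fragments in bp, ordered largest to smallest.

71, 46 bp

NotI sites (GCGGCCGC) start at positions 22, 93.
NotI cuts after base 2 of each site, so after positions 23, 94.
Circular molecule, 2 cuts → 2 fragments:
  24–94 → 71 bp
  95–117 then 1–23 → 23 + 23 = 46 bp
Sorted largest to smallest: 71, 46 bp.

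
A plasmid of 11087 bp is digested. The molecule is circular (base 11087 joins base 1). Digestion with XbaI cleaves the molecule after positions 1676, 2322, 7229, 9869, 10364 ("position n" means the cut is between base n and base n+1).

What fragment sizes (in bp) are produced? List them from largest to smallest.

Circular molecule, 5 cuts → 5 fragments:
  2322 − 1676 = 646 bp
  7229 − 2322 = 4907 bp
  9869 − 7229 = 2640 bp
  10364 − 9869 = 495 bp
  wrap: 11087 − 10364 + 1676 = 2399 bp
Sorted largest to smallest: 4907, 2640, 2399, 646, 495 bp.

4907, 2640, 2399, 646, 495 bp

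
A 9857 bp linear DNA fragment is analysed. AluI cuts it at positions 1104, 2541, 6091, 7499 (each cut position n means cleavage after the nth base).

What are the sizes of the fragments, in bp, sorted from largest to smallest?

3550, 2358, 1437, 1408, 1104 bp

Linear molecule, 4 cuts → 5 fragments:
  1104 − 0 = 1104 bp
  2541 − 1104 = 1437 bp
  6091 − 2541 = 3550 bp
  7499 − 6091 = 1408 bp
  9857 − 7499 = 2358 bp
Sorted largest to smallest: 3550, 2358, 1437, 1408, 1104 bp.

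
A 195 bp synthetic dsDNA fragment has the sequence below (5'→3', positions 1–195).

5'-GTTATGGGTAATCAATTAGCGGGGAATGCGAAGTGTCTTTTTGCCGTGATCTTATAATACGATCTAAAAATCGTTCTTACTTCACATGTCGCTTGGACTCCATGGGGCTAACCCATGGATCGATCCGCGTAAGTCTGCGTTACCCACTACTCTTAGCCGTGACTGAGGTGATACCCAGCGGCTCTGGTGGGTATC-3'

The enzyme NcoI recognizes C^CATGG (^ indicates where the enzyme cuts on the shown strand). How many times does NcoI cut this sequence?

CCATGG occurs starting at positions 100, 113.
NcoI cuts at 2 sites.

2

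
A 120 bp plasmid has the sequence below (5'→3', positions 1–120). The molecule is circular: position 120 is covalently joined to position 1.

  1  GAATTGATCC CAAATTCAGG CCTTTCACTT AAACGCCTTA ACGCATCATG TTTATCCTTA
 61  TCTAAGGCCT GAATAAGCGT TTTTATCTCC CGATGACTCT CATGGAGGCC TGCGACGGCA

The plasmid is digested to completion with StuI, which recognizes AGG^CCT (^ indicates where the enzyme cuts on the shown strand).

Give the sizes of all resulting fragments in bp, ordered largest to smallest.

StuI sites (AGGCCT) start at positions 18, 65, 106.
StuI cuts after base 3 of each site, so after positions 20, 67, 108.
Circular molecule, 3 cuts → 3 fragments:
  21–67 → 47 bp
  68–108 → 41 bp
  109–120 then 1–20 → 12 + 20 = 32 bp
Sorted largest to smallest: 47, 41, 32 bp.

47, 41, 32 bp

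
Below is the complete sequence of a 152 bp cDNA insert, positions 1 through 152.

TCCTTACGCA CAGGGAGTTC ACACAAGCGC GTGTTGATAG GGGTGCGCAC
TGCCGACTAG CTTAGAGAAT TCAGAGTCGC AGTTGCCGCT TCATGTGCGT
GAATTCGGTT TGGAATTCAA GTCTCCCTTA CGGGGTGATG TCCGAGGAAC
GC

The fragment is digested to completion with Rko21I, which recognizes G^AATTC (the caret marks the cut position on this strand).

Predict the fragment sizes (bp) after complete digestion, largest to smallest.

67, 39, 34, 12 bp

Rko21I sites (GAATTC) start at positions 67, 101, 113.
Rko21I cuts after the first base of each site, so after positions 67, 101, 113.
Linear molecule, 3 cuts → 4 fragments:
  1–67 → 67 bp
  68–101 → 34 bp
  102–113 → 12 bp
  114–152 → 39 bp
Sorted largest to smallest: 67, 39, 34, 12 bp.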